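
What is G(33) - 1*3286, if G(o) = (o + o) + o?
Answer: -3187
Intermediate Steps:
G(o) = 3*o (G(o) = 2*o + o = 3*o)
G(33) - 1*3286 = 3*33 - 1*3286 = 99 - 3286 = -3187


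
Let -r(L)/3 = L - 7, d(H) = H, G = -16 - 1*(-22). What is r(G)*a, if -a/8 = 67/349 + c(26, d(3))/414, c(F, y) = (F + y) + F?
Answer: -187732/24081 ≈ -7.7959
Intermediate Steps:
G = 6 (G = -16 + 22 = 6)
r(L) = 21 - 3*L (r(L) = -3*(L - 7) = -3*(-7 + L) = 21 - 3*L)
c(F, y) = y + 2*F
a = -187732/72243 (a = -8*(67/349 + (3 + 2*26)/414) = -8*(67*(1/349) + (3 + 52)*(1/414)) = -8*(67/349 + 55*(1/414)) = -8*(67/349 + 55/414) = -8*46933/144486 = -187732/72243 ≈ -2.5986)
r(G)*a = (21 - 3*6)*(-187732/72243) = (21 - 18)*(-187732/72243) = 3*(-187732/72243) = -187732/24081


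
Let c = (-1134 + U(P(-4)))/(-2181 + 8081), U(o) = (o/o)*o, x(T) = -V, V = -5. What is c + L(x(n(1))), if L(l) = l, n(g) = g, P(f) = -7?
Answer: 28359/5900 ≈ 4.8066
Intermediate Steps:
x(T) = 5 (x(T) = -1*(-5) = 5)
U(o) = o (U(o) = 1*o = o)
c = -1141/5900 (c = (-1134 - 7)/(-2181 + 8081) = -1141/5900 ≈ -0.19339)
c + L(x(n(1))) = -1141/5900 + 5 = 28359/5900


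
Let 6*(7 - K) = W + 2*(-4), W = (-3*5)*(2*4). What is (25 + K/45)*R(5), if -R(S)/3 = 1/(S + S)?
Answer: -346/45 ≈ -7.6889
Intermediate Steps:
W = -120 (W = -15*8 = -120)
K = 85/3 (K = 7 - (-120 + 2*(-4))/6 = 7 - (-120 - 8)/6 = 7 - 1/6*(-128) = 7 + 64/3 = 85/3 ≈ 28.333)
R(S) = -3/(2*S) (R(S) = -3/(S + S) = -3*1/(2*S) = -3/(2*S))
(25 + K/45)*R(5) = (25 + (85/3)/45)*(-3/2/5) = (25 + (85/3)*(1/45))*(-3/2*1/5) = (25 + 17/27)*(-3/10) = (692/27)*(-3/10) = -346/45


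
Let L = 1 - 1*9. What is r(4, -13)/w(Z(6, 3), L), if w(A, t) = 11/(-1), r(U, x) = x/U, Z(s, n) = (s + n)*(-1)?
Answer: 13/44 ≈ 0.29545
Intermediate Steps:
Z(s, n) = -n - s (Z(s, n) = (n + s)*(-1) = -n - s)
L = -8 (L = 1 - 9 = -8)
w(A, t) = -11 (w(A, t) = 11*(-1) = -11)
r(4, -13)/w(Z(6, 3), L) = -13/4/(-11) = -13*1/4*(-1/11) = -13/4*(-1/11) = 13/44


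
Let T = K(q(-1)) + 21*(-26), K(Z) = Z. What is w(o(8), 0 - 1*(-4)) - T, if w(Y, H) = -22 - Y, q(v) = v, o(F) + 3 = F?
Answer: 520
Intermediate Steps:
o(F) = -3 + F
T = -547 (T = -1 + 21*(-26) = -1 - 546 = -547)
w(o(8), 0 - 1*(-4)) - T = (-22 - (-3 + 8)) - 1*(-547) = (-22 - 1*5) + 547 = (-22 - 5) + 547 = -27 + 547 = 520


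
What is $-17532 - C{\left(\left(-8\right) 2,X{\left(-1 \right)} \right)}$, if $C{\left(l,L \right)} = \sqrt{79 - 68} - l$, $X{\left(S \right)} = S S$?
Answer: $-17548 - \sqrt{11} \approx -17551.0$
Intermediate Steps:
$X{\left(S \right)} = S^{2}$
$C{\left(l,L \right)} = \sqrt{11} - l$
$-17532 - C{\left(\left(-8\right) 2,X{\left(-1 \right)} \right)} = -17532 - \left(\sqrt{11} - \left(-8\right) 2\right) = -17532 - \left(\sqrt{11} - -16\right) = -17532 - \left(\sqrt{11} + 16\right) = -17532 - \left(16 + \sqrt{11}\right) = -17548 - \sqrt{11}$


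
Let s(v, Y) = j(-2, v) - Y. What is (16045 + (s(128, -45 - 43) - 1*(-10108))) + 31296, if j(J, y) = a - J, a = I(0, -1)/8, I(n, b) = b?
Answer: 460311/8 ≈ 57539.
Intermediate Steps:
a = -⅛ (a = -1/8 = -1*⅛ = -⅛ ≈ -0.12500)
j(J, y) = -⅛ - J
s(v, Y) = 15/8 - Y (s(v, Y) = (-⅛ - 1*(-2)) - Y = (-⅛ + 2) - Y = 15/8 - Y)
(16045 + (s(128, -45 - 43) - 1*(-10108))) + 31296 = (16045 + ((15/8 - (-45 - 43)) - 1*(-10108))) + 31296 = (16045 + ((15/8 - 1*(-88)) + 10108)) + 31296 = (16045 + ((15/8 + 88) + 10108)) + 31296 = (16045 + (719/8 + 10108)) + 31296 = (16045 + 81583/8) + 31296 = 209943/8 + 31296 = 460311/8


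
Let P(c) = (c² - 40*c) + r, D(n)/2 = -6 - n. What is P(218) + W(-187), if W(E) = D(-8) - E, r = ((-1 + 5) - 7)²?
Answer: 39004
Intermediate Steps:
D(n) = -12 - 2*n (D(n) = 2*(-6 - n) = -12 - 2*n)
r = 9 (r = (4 - 7)² = (-3)² = 9)
W(E) = 4 - E (W(E) = (-12 - 2*(-8)) - E = (-12 + 16) - E = 4 - E)
P(c) = 9 + c² - 40*c (P(c) = (c² - 40*c) + 9 = 9 + c² - 40*c)
P(218) + W(-187) = (9 + 218² - 40*218) + (4 - 1*(-187)) = (9 + 47524 - 8720) + (4 + 187) = 38813 + 191 = 39004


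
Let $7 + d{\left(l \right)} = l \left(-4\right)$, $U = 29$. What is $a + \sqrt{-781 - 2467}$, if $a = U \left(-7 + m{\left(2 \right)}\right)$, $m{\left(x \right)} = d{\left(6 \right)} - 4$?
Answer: $-1218 + 4 i \sqrt{203} \approx -1218.0 + 56.991 i$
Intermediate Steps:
$d{\left(l \right)} = -7 - 4 l$ ($d{\left(l \right)} = -7 + l \left(-4\right) = -7 - 4 l$)
$m{\left(x \right)} = -35$ ($m{\left(x \right)} = \left(-7 - 24\right) - 4 = -31 - 4 = -35$)
$a = -1218$ ($a = 29 \left(-7 - 35\right) = 29 \left(-42\right) = -1218$)
$a + \sqrt{-781 - 2467} = -1218 + \sqrt{-781 - 2467} = -1218 + \sqrt{-3248} = -1218 + 4 i \sqrt{203}$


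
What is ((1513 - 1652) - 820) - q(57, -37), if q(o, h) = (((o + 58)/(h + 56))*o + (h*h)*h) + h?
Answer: 49386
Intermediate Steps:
q(o, h) = h + h³ + o*(58 + o)/(56 + h) (q(o, h) = (((58 + o)/(56 + h))*o + h²*h) + h = (((58 + o)/(56 + h))*o + h³) + h = (o*(58 + o)/(56 + h) + h³) + h = (h³ + o*(58 + o)/(56 + h)) + h = h + h³ + o*(58 + o)/(56 + h))
((1513 - 1652) - 820) - q(57, -37) = ((1513 - 1652) - 820) - ((-37)² + (-37)⁴ + 57² + 56*(-37) + 56*(-37)³ + 58*57)/(56 - 37) = (-139 - 820) - (1369 + 1874161 + 3249 - 2072 + 56*(-50653) + 3306)/19 = -959 - (1369 + 1874161 + 3249 - 2072 - 2836568 + 3306)/19 = -959 - (-956555)/19 = -959 - 1*(-50345) = -959 + 50345 = 49386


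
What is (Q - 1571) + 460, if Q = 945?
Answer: -166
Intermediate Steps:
(Q - 1571) + 460 = (945 - 1571) + 460 = -626 + 460 = -166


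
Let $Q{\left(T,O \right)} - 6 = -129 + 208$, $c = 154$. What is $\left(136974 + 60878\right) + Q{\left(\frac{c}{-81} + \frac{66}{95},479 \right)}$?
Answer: $197937$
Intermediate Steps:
$Q{\left(T,O \right)} = 85$ ($Q{\left(T,O \right)} = 6 + \left(-129 + 208\right) = 6 + 79 = 85$)
$\left(136974 + 60878\right) + Q{\left(\frac{c}{-81} + \frac{66}{95},479 \right)} = \left(136974 + 60878\right) + 85 = 197852 + 85 = 197937$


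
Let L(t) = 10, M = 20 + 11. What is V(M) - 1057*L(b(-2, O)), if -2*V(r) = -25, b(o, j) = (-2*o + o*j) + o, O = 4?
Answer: -21115/2 ≈ -10558.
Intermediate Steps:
b(o, j) = -o + j*o (b(o, j) = (-2*o + j*o) + o = -o + j*o)
M = 31
V(r) = 25/2 (V(r) = -½*(-25) = 25/2)
V(M) - 1057*L(b(-2, O)) = 25/2 - 1057*10 = 25/2 - 10570 = -21115/2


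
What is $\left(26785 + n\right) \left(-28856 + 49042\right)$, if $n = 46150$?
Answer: $1472265910$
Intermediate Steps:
$\left(26785 + n\right) \left(-28856 + 49042\right) = \left(26785 + 46150\right) \left(-28856 + 49042\right) = 72935 \cdot 20186 = 1472265910$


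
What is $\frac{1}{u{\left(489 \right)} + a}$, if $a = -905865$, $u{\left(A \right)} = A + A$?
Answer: $- \frac{1}{904887} \approx -1.1051 \cdot 10^{-6}$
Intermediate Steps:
$u{\left(A \right)} = 2 A$
$\frac{1}{u{\left(489 \right)} + a} = \frac{1}{2 \cdot 489 - 905865} = \frac{1}{978 - 905865} = \frac{1}{-904887} = - \frac{1}{904887}$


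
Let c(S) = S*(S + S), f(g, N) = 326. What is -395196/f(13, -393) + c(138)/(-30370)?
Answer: -3003629802/2475155 ≈ -1213.5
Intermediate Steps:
c(S) = 2*S**2 (c(S) = S*(2*S) = 2*S**2)
-395196/f(13, -393) + c(138)/(-30370) = -395196/326 + (2*138**2)/(-30370) = -395196*1/326 + (2*19044)*(-1/30370) = -197598/163 + 38088*(-1/30370) = -197598/163 - 19044/15185 = -3003629802/2475155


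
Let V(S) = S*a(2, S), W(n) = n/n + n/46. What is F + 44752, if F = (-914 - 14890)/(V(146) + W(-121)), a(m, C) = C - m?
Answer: 14425251608/322343 ≈ 44751.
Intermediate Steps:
W(n) = 1 + n/46 (W(n) = 1 + n*(1/46) = 1 + n/46)
V(S) = S*(-2 + S) (V(S) = S*(S - 1*2) = S*(S - 2) = S*(-2 + S))
F = -242328/322343 (F = (-914 - 14890)/(146*(-2 + 146) + (1 + (1/46)*(-121))) = -15804/(146*144 + (1 - 121/46)) = -15804/(21024 - 75/46) = -15804/967029/46 = -15804*46/967029 = -242328/322343 ≈ -0.75177)
F + 44752 = -242328/322343 + 44752 = 14425251608/322343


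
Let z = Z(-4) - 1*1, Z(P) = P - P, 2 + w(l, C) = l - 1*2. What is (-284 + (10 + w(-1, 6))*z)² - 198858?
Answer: -115337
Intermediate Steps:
w(l, C) = -4 + l (w(l, C) = -2 + (l - 1*2) = -2 + (l - 2) = -2 + (-2 + l) = -4 + l)
Z(P) = 0
z = -1 (z = 0 - 1*1 = 0 - 1 = -1)
(-284 + (10 + w(-1, 6))*z)² - 198858 = (-284 + (10 + (-4 - 1))*(-1))² - 198858 = (-284 + (10 - 5)*(-1))² - 198858 = (-284 + 5*(-1))² - 198858 = (-284 - 5)² - 198858 = (-289)² - 198858 = 83521 - 198858 = -115337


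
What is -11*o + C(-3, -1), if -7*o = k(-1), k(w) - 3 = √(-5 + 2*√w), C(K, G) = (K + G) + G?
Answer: -2/7 + 11*√(-5 + 2*I)/7 ≈ 0.40389 + 3.5809*I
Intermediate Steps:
C(K, G) = K + 2*G (C(K, G) = (G + K) + G = K + 2*G)
k(w) = 3 + √(-5 + 2*√w)
o = -3/7 - √(-5 + 2*I)/7 (o = -(3 + √(-5 + 2*√(-1)))/7 = -(3 + √(-5 + 2*I))/7 = -3/7 - √(-5 + 2*I)/7 ≈ -0.49126 - 0.32553*I)
-11*o + C(-3, -1) = -11*(-3/7 - √(-5 + 2*I)/7) + (-3 + 2*(-1)) = (33/7 + 11*√(-5 + 2*I)/7) + (-3 - 2) = (33/7 + 11*√(-5 + 2*I)/7) - 5 = -2/7 + 11*√(-5 + 2*I)/7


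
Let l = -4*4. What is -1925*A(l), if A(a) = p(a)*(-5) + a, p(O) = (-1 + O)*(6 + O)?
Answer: 1667050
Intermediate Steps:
l = -16
A(a) = 30 - 24*a - 5*a**2 (A(a) = (-6 + a**2 + 5*a)*(-5) + a = (30 - 25*a - 5*a**2) + a = 30 - 24*a - 5*a**2)
-1925*A(l) = -1925*(30 - 24*(-16) - 5*(-16)**2) = -1925*(30 + 384 - 5*256) = -1925*(30 + 384 - 1280) = -1925*(-866) = 1667050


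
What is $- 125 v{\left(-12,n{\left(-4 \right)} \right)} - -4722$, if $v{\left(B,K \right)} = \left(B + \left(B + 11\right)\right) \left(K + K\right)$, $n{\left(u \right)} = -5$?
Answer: $-11528$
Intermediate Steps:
$v{\left(B,K \right)} = 2 K \left(11 + 2 B\right)$ ($v{\left(B,K \right)} = \left(B + \left(11 + B\right)\right) 2 K = \left(11 + 2 B\right) 2 K = 2 K \left(11 + 2 B\right)$)
$- 125 v{\left(-12,n{\left(-4 \right)} \right)} - -4722 = - 125 \cdot 2 \left(-5\right) \left(11 + 2 \left(-12\right)\right) - -4722 = - 125 \cdot 2 \left(-5\right) \left(11 - 24\right) + 4722 = - 125 \cdot 2 \left(-5\right) \left(-13\right) + 4722 = \left(-125\right) 130 + 4722 = -16250 + 4722 = -11528$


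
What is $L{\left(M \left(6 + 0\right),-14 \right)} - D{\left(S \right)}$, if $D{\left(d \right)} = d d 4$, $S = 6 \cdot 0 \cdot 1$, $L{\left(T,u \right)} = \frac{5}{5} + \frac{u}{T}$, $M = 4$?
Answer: $\frac{5}{12} \approx 0.41667$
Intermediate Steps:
$L{\left(T,u \right)} = 1 + \frac{u}{T}$ ($L{\left(T,u \right)} = 5 \cdot \frac{1}{5} + \frac{u}{T} = 1 + \frac{u}{T}$)
$S = 0$ ($S = 0 \cdot 1 = 0$)
$D{\left(d \right)} = 4 d^{2}$ ($D{\left(d \right)} = d^{2} \cdot 4 = 4 d^{2}$)
$L{\left(M \left(6 + 0\right),-14 \right)} - D{\left(S \right)} = \frac{4 \left(6 + 0\right) - 14}{4 \left(6 + 0\right)} - 4 \cdot 0^{2} = \frac{4 \cdot 6 - 14}{4 \cdot 6} - 4 \cdot 0 = \frac{24 - 14}{24} - 0 = \frac{1}{24} \cdot 10 + 0 = \frac{5}{12} + 0 = \frac{5}{12}$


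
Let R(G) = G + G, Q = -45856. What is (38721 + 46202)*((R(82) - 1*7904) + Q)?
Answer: -4551533108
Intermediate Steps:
R(G) = 2*G
(38721 + 46202)*((R(82) - 1*7904) + Q) = (38721 + 46202)*((2*82 - 1*7904) - 45856) = 84923*((164 - 7904) - 45856) = 84923*(-7740 - 45856) = 84923*(-53596) = -4551533108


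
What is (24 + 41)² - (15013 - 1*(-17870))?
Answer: -28658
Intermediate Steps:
(24 + 41)² - (15013 - 1*(-17870)) = 65² - (15013 + 17870) = 4225 - 1*32883 = 4225 - 32883 = -28658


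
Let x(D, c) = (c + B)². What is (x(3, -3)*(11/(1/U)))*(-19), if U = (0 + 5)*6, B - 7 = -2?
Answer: -25080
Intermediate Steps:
B = 5 (B = 7 - 2 = 5)
x(D, c) = (5 + c)² (x(D, c) = (c + 5)² = (5 + c)²)
U = 30 (U = 5*6 = 30)
(x(3, -3)*(11/(1/U)))*(-19) = ((5 - 3)²*(11/(1/30)))*(-19) = (2²*(11/(1/30)))*(-19) = (4*(11*30))*(-19) = (4*330)*(-19) = 1320*(-19) = -25080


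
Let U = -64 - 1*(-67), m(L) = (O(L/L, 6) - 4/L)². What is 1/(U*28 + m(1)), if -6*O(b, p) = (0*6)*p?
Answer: 1/100 ≈ 0.010000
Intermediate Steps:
O(b, p) = 0 (O(b, p) = -0*6*p/6 = -0*p = -⅙*0 = 0)
m(L) = 16/L² (m(L) = (0 - 4/L)² = (-4/L)² = 16/L²)
U = 3 (U = -64 + 67 = 3)
1/(U*28 + m(1)) = 1/(3*28 + 16/1²) = 1/(84 + 16*1) = 1/(84 + 16) = 1/100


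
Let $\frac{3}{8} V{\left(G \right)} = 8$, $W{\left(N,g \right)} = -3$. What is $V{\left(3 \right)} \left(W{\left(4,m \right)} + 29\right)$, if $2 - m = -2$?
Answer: $\frac{1664}{3} \approx 554.67$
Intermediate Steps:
$m = 4$ ($m = 2 - -2 = 2 + 2 = 4$)
$V{\left(G \right)} = \frac{64}{3}$ ($V{\left(G \right)} = \frac{8}{3} \cdot 8 = \frac{64}{3}$)
$V{\left(3 \right)} \left(W{\left(4,m \right)} + 29\right) = \frac{64 \left(-3 + 29\right)}{3} = \frac{64}{3} \cdot 26 = \frac{1664}{3}$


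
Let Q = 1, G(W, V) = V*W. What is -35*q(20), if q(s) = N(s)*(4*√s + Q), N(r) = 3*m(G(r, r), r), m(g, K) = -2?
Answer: 210 + 1680*√5 ≈ 3966.6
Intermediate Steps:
N(r) = -6 (N(r) = 3*(-2) = -6)
q(s) = -6 - 24*√s (q(s) = -6*(4*√s + 1) = -6*(1 + 4*√s) = -6 - 24*√s)
-35*q(20) = -35*(-6 - 48*√5) = 210 + 1680*√5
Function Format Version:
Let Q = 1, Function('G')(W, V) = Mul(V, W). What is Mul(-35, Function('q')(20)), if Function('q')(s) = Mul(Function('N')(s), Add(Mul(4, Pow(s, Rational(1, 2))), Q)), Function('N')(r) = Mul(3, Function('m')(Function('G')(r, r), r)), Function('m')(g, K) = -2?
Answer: Add(210, Mul(1680, Pow(5, Rational(1, 2)))) ≈ 3966.6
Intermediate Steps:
Function('N')(r) = -6 (Function('N')(r) = Mul(3, -2) = -6)
Function('q')(s) = Add(-6, Mul(-24, Pow(s, Rational(1, 2)))) (Function('q')(s) = Mul(-6, Add(Mul(4, Pow(s, Rational(1, 2))), 1)) = Mul(-6, Add(1, Mul(4, Pow(s, Rational(1, 2))))) = Add(-6, Mul(-24, Pow(s, Rational(1, 2)))))
Mul(-35, Function('q')(20)) = Mul(-35, Add(-6, Mul(-24, Pow(20, Rational(1, 2))))) = Mul(-35, Add(-6, Mul(-24, Mul(2, Pow(5, Rational(1, 2)))))) = Mul(-35, Add(-6, Mul(-48, Pow(5, Rational(1, 2))))) = Add(210, Mul(1680, Pow(5, Rational(1, 2))))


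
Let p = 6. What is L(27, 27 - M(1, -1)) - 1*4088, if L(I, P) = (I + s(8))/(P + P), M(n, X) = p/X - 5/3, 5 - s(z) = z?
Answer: -106279/26 ≈ -4087.7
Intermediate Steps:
s(z) = 5 - z
M(n, X) = -5/3 + 6/X (M(n, X) = 6/X - 5/3 = -5/3 + 6/X)
L(I, P) = (-3 + I)/(2*P) (L(I, P) = (I + (5 - 1*8))/(P + P) = (I + (5 - 8))/((2*P)) = (I - 3)*(1/(2*P)) = (-3 + I)*(1/(2*P)) = (-3 + I)/(2*P))
L(27, 27 - M(1, -1)) - 1*4088 = (-3 + 27)/(2*(27 - (-5/3 + 6/(-1)))) - 1*4088 = (1/2)*24/(27 - (-5/3 + 6*(-1))) - 4088 = (1/2)*24/(27 - (-5/3 - 6)) - 4088 = (1/2)*24/(27 - 1*(-23/3)) - 4088 = (1/2)*24/(27 + 23/3) - 4088 = (1/2)*24/(104/3) - 4088 = (1/2)*(3/104)*24 - 4088 = 9/26 - 4088 = -106279/26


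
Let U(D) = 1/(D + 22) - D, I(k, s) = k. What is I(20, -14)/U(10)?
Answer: -640/319 ≈ -2.0063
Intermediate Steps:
U(D) = 1/(22 + D) - D
I(20, -14)/U(10) = 20/(((1 - 1*10² - 22*10)/(22 + 10))) = 20/(((1 - 1*100 - 220)/32)) = 20/(((1 - 100 - 220)/32)) = 20/(((1/32)*(-319))) = 20/(-319/32) = 20*(-32/319) = -640/319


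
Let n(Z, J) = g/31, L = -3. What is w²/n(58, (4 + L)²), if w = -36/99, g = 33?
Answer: 496/3993 ≈ 0.12422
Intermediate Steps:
n(Z, J) = 33/31
w = -4/11 (w = -36*1/99 = -4/11 ≈ -0.36364)
w²/n(58, (4 + L)²) = (-4/11)²/(33/31) = (16/121)*(31/33) = 496/3993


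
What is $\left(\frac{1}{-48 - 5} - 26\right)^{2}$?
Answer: $\frac{1901641}{2809} \approx 676.98$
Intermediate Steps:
$\left(\frac{1}{-48 - 5} - 26\right)^{2} = \left(\frac{1}{-53} - 26\right)^{2} = \left(- \frac{1}{53} - 26\right)^{2} = \left(- \frac{1379}{53}\right)^{2} = \frac{1901641}{2809}$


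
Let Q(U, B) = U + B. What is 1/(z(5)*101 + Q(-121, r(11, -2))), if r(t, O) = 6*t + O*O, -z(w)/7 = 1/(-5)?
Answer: 5/452 ≈ 0.011062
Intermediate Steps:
z(w) = 7/5 (z(w) = -7/(-5) = -7*(-1/5) = 7/5)
r(t, O) = O**2 + 6*t (r(t, O) = 6*t + O**2 = O**2 + 6*t)
Q(U, B) = B + U
1/(z(5)*101 + Q(-121, r(11, -2))) = 1/((7/5)*101 + (((-2)**2 + 6*11) - 121)) = 1/(707/5 + ((4 + 66) - 121)) = 1/(707/5 + (70 - 121)) = 1/(707/5 - 51) = 1/(452/5) = 5/452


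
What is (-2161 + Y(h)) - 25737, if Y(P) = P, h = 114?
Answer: -27784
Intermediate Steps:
(-2161 + Y(h)) - 25737 = (-2161 + 114) - 25737 = -2047 - 25737 = -27784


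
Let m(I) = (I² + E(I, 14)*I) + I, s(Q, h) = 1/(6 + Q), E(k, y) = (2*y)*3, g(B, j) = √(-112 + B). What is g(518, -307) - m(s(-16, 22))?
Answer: 849/100 + √406 ≈ 28.639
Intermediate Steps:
E(k, y) = 6*y
m(I) = I² + 85*I (m(I) = (I² + (6*14)*I) + I = (I² + 84*I) + I = I² + 85*I)
g(518, -307) - m(s(-16, 22)) = √(-112 + 518) - (85 + 1/(6 - 16))/(6 - 16) = √406 - (85 + 1/(-10))/(-10) = √406 - (-1)*(85 - ⅒)/10 = √406 - (-1)*849/(10*10) = √406 - 1*(-849/100) = √406 + 849/100 = 849/100 + √406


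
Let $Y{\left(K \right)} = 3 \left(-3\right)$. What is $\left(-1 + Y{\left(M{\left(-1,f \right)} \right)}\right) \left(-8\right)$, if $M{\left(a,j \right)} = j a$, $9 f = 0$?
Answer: $80$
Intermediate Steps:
$f = 0$ ($f = \frac{1}{9} \cdot 0 = 0$)
$M{\left(a,j \right)} = a j$
$Y{\left(K \right)} = -9$
$\left(-1 + Y{\left(M{\left(-1,f \right)} \right)}\right) \left(-8\right) = \left(-1 - 9\right) \left(-8\right) = \left(-10\right) \left(-8\right) = 80$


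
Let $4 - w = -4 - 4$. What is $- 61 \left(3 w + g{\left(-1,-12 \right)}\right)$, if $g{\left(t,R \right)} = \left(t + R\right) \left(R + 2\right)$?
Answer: $-10126$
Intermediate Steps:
$g{\left(t,R \right)} = \left(2 + R\right) \left(R + t\right)$ ($g{\left(t,R \right)} = \left(R + t\right) \left(2 + R\right) = \left(2 + R\right) \left(R + t\right)$)
$w = 12$ ($w = 4 - \left(-4 - 4\right) = 4 - -8 = 4 + 8 = 12$)
$- 61 \left(3 w + g{\left(-1,-12 \right)}\right) = - 61 \left(3 \cdot 12 + \left(\left(-12\right)^{2} + 2 \left(-12\right) + 2 \left(-1\right) - -12\right)\right) = - 61 \left(36 + \left(144 - 24 - 2 + 12\right)\right) = - 61 \left(36 + 130\right) = \left(-61\right) 166 = -10126$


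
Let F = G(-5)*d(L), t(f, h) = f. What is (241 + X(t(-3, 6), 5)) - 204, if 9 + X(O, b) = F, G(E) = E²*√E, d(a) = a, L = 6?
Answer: 28 + 150*I*√5 ≈ 28.0 + 335.41*I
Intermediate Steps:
G(E) = E^(5/2)
F = 150*I*√5 (F = (-5)^(5/2)*6 = (25*I*√5)*6 = 150*I*√5 ≈ 335.41*I)
X(O, b) = -9 + 150*I*√5
(241 + X(t(-3, 6), 5)) - 204 = (241 + (-9 + 150*I*√5)) - 204 = (232 + 150*I*√5) - 204 = 28 + 150*I*√5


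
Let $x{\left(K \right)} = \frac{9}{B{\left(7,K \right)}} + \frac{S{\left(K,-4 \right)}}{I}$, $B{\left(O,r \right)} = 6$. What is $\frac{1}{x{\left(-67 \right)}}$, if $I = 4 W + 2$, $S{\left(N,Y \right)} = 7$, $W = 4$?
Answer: $\frac{9}{17} \approx 0.52941$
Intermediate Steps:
$I = 18$ ($I = 4 \cdot 4 + 2 = 16 + 2 = 18$)
$x{\left(K \right)} = \frac{17}{9}$ ($x{\left(K \right)} = \frac{9}{6} + \frac{7}{18} = 9 \cdot \frac{1}{6} + 7 \cdot \frac{1}{18} = \frac{3}{2} + \frac{7}{18} = \frac{17}{9}$)
$\frac{1}{x{\left(-67 \right)}} = \frac{1}{\frac{17}{9}} = \frac{9}{17}$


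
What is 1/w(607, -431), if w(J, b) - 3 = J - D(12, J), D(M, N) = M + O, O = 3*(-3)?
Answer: 1/607 ≈ 0.0016474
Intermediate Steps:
O = -9
D(M, N) = -9 + M (D(M, N) = M - 9 = -9 + M)
w(J, b) = J (w(J, b) = 3 + (J - (-9 + 12)) = 3 + (J - 1*3) = 3 + (J - 3) = 3 + (-3 + J) = J)
1/w(607, -431) = 1/607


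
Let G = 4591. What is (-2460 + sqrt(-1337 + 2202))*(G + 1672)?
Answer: -15406980 + 6263*sqrt(865) ≈ -1.5223e+7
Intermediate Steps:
(-2460 + sqrt(-1337 + 2202))*(G + 1672) = (-2460 + sqrt(-1337 + 2202))*(4591 + 1672) = (-2460 + sqrt(865))*6263 = -15406980 + 6263*sqrt(865)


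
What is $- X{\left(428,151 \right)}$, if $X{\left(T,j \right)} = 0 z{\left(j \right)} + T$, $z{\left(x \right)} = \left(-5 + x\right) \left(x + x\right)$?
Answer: $-428$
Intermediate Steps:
$z{\left(x \right)} = 2 x \left(-5 + x\right)$ ($z{\left(x \right)} = \left(-5 + x\right) 2 x = 2 x \left(-5 + x\right)$)
$X{\left(T,j \right)} = T$ ($X{\left(T,j \right)} = 0 \cdot 2 j \left(-5 + j\right) + T = 0 + T = T$)
$- X{\left(428,151 \right)} = \left(-1\right) 428 = -428$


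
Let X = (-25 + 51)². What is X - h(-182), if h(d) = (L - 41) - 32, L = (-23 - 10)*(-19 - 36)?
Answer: -1066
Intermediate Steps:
L = 1815 (L = -33*(-55) = 1815)
h(d) = 1742 (h(d) = (1815 - 41) - 32 = 1774 - 32 = 1742)
X = 676 (X = 26² = 676)
X - h(-182) = 676 - 1*1742 = 676 - 1742 = -1066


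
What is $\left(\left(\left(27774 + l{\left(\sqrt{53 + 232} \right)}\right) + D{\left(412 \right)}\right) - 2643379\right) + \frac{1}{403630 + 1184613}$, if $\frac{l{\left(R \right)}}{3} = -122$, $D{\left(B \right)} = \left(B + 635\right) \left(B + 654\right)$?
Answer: $- \frac{2382156440166}{1588243} \approx -1.4999 \cdot 10^{6}$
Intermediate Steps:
$D{\left(B \right)} = \left(635 + B\right) \left(654 + B\right)$
$l{\left(R \right)} = -366$ ($l{\left(R \right)} = 3 \left(-122\right) = -366$)
$\left(\left(\left(27774 + l{\left(\sqrt{53 + 232} \right)}\right) + D{\left(412 \right)}\right) - 2643379\right) + \frac{1}{403630 + 1184613} = \left(\left(\left(27774 - 366\right) + \left(415290 + 412^{2} + 1289 \cdot 412\right)\right) - 2643379\right) + \frac{1}{403630 + 1184613} = \left(\left(27408 + \left(415290 + 169744 + 531068\right)\right) - 2643379\right) + \frac{1}{1588243} = \left(\left(27408 + 1116102\right) - 2643379\right) + \frac{1}{1588243} = \left(1143510 - 2643379\right) + \frac{1}{1588243} = -1499869 + \frac{1}{1588243} = - \frac{2382156440166}{1588243}$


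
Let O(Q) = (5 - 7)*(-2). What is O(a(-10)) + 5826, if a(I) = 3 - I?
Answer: 5830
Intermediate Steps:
O(Q) = 4 (O(Q) = -2*(-2) = 4)
O(a(-10)) + 5826 = 4 + 5826 = 5830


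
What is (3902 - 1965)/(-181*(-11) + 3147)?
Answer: 1937/5138 ≈ 0.37700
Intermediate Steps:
(3902 - 1965)/(-181*(-11) + 3147) = 1937/(1991 + 3147) = 1937/5138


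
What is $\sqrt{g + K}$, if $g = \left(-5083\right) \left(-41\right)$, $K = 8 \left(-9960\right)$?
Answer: $7 \sqrt{2627} \approx 358.78$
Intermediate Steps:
$K = -79680$
$g = 208403$
$\sqrt{g + K} = \sqrt{208403 - 79680} = \sqrt{128723} = 7 \sqrt{2627}$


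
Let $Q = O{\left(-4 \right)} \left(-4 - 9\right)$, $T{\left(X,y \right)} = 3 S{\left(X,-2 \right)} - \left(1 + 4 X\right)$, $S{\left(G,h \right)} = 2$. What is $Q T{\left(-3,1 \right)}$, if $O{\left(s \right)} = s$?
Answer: $884$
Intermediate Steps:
$T{\left(X,y \right)} = 5 - 4 X$ ($T{\left(X,y \right)} = 3 \cdot 2 - \left(1 + 4 X\right) = 6 - \left(1 + 4 X\right) = 5 - 4 X$)
$Q = 52$ ($Q = - 4 \left(-4 - 9\right) = \left(-4\right) \left(-13\right) = 52$)
$Q T{\left(-3,1 \right)} = 52 \left(5 - -12\right) = 52 \left(5 + 12\right) = 52 \cdot 17 = 884$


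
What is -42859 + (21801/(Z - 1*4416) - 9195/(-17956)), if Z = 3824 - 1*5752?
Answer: -93894703151/2190632 ≈ -42862.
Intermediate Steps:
Z = -1928 (Z = 3824 - 5752 = -1928)
-42859 + (21801/(Z - 1*4416) - 9195/(-17956)) = -42859 + (21801/(-1928 - 1*4416) - 9195/(-17956)) = -42859 + (21801/(-1928 - 4416) - 9195*(-1/17956)) = -42859 + (21801/(-6344) + 9195/17956) = -42859 + (21801*(-1/6344) + 9195/17956) = -42859 + (-1677/488 + 9195/17956) = -42859 - 6406263/2190632 = -93894703151/2190632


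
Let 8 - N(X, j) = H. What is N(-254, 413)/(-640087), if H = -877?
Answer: -885/640087 ≈ -0.0013826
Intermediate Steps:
N(X, j) = 885 (N(X, j) = 8 - 1*(-877) = 8 + 877 = 885)
N(-254, 413)/(-640087) = 885/(-640087) = 885*(-1/640087) = -885/640087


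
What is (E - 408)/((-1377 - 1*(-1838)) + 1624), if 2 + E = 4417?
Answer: 4007/2085 ≈ 1.9218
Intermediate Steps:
E = 4415 (E = -2 + 4417 = 4415)
(E - 408)/((-1377 - 1*(-1838)) + 1624) = (4415 - 408)/((-1377 - 1*(-1838)) + 1624) = 4007/((-1377 + 1838) + 1624) = 4007/(461 + 1624) = 4007/2085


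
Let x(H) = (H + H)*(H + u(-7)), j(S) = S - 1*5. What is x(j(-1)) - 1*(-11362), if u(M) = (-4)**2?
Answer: 11242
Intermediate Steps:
u(M) = 16
j(S) = -5 + S (j(S) = S - 5 = -5 + S)
x(H) = 2*H*(16 + H) (x(H) = (H + H)*(H + 16) = (2*H)*(16 + H) = 2*H*(16 + H))
x(j(-1)) - 1*(-11362) = 2*(-5 - 1)*(16 + (-5 - 1)) - 1*(-11362) = 2*(-6)*(16 - 6) + 11362 = 2*(-6)*10 + 11362 = -120 + 11362 = 11242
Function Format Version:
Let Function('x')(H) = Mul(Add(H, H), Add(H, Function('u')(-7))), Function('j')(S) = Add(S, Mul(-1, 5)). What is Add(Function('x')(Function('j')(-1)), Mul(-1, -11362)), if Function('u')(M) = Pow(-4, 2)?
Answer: 11242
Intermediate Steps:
Function('u')(M) = 16
Function('j')(S) = Add(-5, S) (Function('j')(S) = Add(S, -5) = Add(-5, S))
Function('x')(H) = Mul(2, H, Add(16, H)) (Function('x')(H) = Mul(Add(H, H), Add(H, 16)) = Mul(Mul(2, H), Add(16, H)) = Mul(2, H, Add(16, H)))
Add(Function('x')(Function('j')(-1)), Mul(-1, -11362)) = Add(Mul(2, Add(-5, -1), Add(16, Add(-5, -1))), Mul(-1, -11362)) = Add(Mul(2, -6, Add(16, -6)), 11362) = Add(Mul(2, -6, 10), 11362) = Add(-120, 11362) = 11242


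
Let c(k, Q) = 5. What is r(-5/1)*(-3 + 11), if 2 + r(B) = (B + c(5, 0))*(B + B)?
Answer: -16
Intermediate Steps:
r(B) = -2 + 2*B*(5 + B) (r(B) = -2 + (B + 5)*(B + B) = -2 + (5 + B)*(2*B) = -2 + 2*B*(5 + B))
r(-5/1)*(-3 + 11) = (-2 + 2*(-5/1)² + 10*(-5/1))*(-3 + 11) = (-2 + 2*(-5*1)² + 10*(-5*1))*8 = (-2 + 2*(-5)² + 10*(-5))*8 = (-2 + 2*25 - 50)*8 = (-2 + 50 - 50)*8 = -2*8 = -16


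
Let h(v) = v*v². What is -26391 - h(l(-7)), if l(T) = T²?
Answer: -144040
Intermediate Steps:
h(v) = v³
-26391 - h(l(-7)) = -26391 - ((-7)²)³ = -26391 - 1*49³ = -26391 - 1*117649 = -26391 - 117649 = -144040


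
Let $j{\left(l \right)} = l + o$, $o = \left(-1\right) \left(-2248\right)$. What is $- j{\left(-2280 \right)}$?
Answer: $32$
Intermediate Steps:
$o = 2248$
$j{\left(l \right)} = 2248 + l$ ($j{\left(l \right)} = l + 2248 = 2248 + l$)
$- j{\left(-2280 \right)} = - (2248 - 2280) = \left(-1\right) \left(-32\right) = 32$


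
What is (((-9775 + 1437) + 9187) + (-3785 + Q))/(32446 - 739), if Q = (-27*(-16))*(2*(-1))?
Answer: -3800/31707 ≈ -0.11985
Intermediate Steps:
Q = -864 (Q = 432*(-2) = -864)
(((-9775 + 1437) + 9187) + (-3785 + Q))/(32446 - 739) = (((-9775 + 1437) + 9187) + (-3785 - 864))/(32446 - 739) = ((-8338 + 9187) - 4649)/31707 = (849 - 4649)*(1/31707) = -3800*1/31707 = -3800/31707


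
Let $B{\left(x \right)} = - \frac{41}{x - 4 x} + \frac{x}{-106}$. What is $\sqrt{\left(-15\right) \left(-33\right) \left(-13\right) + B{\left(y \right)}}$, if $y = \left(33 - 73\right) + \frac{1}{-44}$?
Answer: $\frac{i \sqrt{108523032011034146}}{4106652} \approx 80.218 i$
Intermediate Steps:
$y = - \frac{1761}{44}$ ($y = -40 - \frac{1}{44} = - \frac{1761}{44} \approx -40.023$)
$B{\left(x \right)} = - \frac{x}{106} + \frac{41}{3 x}$ ($B{\left(x \right)} = - \frac{41}{\left(-3\right) x} + x \left(- \frac{1}{106}\right) = - 41 \left(- \frac{1}{3 x}\right) - \frac{x}{106} = \frac{41}{3 x} - \frac{x}{106} = - \frac{x}{106} + \frac{41}{3 x}$)
$\sqrt{\left(-15\right) \left(-33\right) \left(-13\right) + B{\left(y \right)}} = \sqrt{\left(-15\right) \left(-33\right) \left(-13\right) + \left(\left(- \frac{1}{106}\right) \left(- \frac{1761}{44}\right) + \frac{41}{3 \left(- \frac{1761}{44}\right)}\right)} = \sqrt{495 \left(-13\right) + \left(\frac{1761}{4664} + \frac{41}{3} \left(- \frac{44}{1761}\right)\right)} = \sqrt{-6435 + \left(\frac{1761}{4664} - \frac{1804}{5283}\right)} = \sqrt{-6435 + \frac{889507}{24639912}} = \sqrt{- \frac{158556944213}{24639912}} = \frac{i \sqrt{108523032011034146}}{4106652}$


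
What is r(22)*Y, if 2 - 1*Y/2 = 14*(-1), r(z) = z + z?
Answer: 1408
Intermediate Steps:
r(z) = 2*z
Y = 32 (Y = 4 - 28*(-1) = 4 - 2*(-14) = 4 + 28 = 32)
r(22)*Y = (2*22)*32 = 44*32 = 1408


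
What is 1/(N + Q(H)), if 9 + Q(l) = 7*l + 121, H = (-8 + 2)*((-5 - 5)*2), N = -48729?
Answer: -1/47777 ≈ -2.0931e-5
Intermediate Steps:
H = 120 (H = -(-60)*2 = -6*(-20) = 120)
Q(l) = 112 + 7*l (Q(l) = -9 + (7*l + 121) = -9 + (121 + 7*l) = 112 + 7*l)
1/(N + Q(H)) = 1/(-48729 + (112 + 7*120)) = 1/(-48729 + (112 + 840)) = 1/(-48729 + 952) = 1/(-47777) = -1/47777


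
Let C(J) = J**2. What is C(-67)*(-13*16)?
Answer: -933712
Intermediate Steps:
C(-67)*(-13*16) = (-67)**2*(-13*16) = 4489*(-208) = -933712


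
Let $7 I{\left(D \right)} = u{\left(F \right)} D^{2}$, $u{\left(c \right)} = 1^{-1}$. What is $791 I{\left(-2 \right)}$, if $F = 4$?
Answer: $452$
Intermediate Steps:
$u{\left(c \right)} = 1$
$I{\left(D \right)} = \frac{D^{2}}{7}$ ($I{\left(D \right)} = \frac{1 D^{2}}{7} = \frac{D^{2}}{7}$)
$791 I{\left(-2 \right)} = 791 \frac{\left(-2\right)^{2}}{7} = 791 \cdot \frac{1}{7} \cdot 4 = 791 \cdot \frac{4}{7} = 452$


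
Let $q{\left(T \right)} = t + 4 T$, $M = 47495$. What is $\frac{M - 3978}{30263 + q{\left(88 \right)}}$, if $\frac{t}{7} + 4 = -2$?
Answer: $\frac{43517}{30573} \approx 1.4234$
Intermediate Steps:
$t = -42$ ($t = -28 + 7 \left(-2\right) = -28 - 14 = -42$)
$q{\left(T \right)} = -42 + 4 T$
$\frac{M - 3978}{30263 + q{\left(88 \right)}} = \frac{47495 - 3978}{30263 + \left(-42 + 4 \cdot 88\right)} = \frac{43517}{30263 + \left(-42 + 352\right)} = \frac{43517}{30263 + 310} = \frac{43517}{30573}$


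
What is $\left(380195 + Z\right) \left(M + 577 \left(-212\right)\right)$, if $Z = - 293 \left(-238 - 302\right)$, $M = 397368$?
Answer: $148087815260$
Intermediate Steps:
$Z = 158220$ ($Z = \left(-293\right) \left(-540\right) = 158220$)
$\left(380195 + Z\right) \left(M + 577 \left(-212\right)\right) = \left(380195 + 158220\right) \left(397368 + 577 \left(-212\right)\right) = 538415 \left(397368 - 122324\right) = 538415 \cdot 275044 = 148087815260$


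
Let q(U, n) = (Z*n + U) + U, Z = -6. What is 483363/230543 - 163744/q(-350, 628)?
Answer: 9977424719/257516531 ≈ 38.745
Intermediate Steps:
q(U, n) = -6*n + 2*U (q(U, n) = (-6*n + U) + U = (U - 6*n) + U = -6*n + 2*U)
483363/230543 - 163744/q(-350, 628) = 483363/230543 - 163744/(-6*628 + 2*(-350)) = 483363*(1/230543) - 163744/(-3768 - 700) = 483363/230543 - 163744/(-4468) = 483363/230543 - 163744*(-1/4468) = 483363/230543 + 40936/1117 = 9977424719/257516531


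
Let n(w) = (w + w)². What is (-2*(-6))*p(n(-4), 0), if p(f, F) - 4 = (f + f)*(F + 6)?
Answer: 9264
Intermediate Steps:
n(w) = 4*w² (n(w) = (2*w)² = 4*w²)
p(f, F) = 4 + 2*f*(6 + F) (p(f, F) = 4 + (f + f)*(F + 6) = 4 + (2*f)*(6 + F) = 4 + 2*f*(6 + F))
(-2*(-6))*p(n(-4), 0) = (-2*(-6))*(4 + 12*(4*(-4)²) + 2*0*(4*(-4)²)) = 12*(4 + 12*(4*16) + 2*0*(4*16)) = 12*(4 + 12*64 + 2*0*64) = 12*(4 + 768 + 0) = 12*772 = 9264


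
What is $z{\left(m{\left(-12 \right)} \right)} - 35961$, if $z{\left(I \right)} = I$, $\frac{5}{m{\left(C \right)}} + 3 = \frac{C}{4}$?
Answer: $- \frac{215771}{6} \approx -35962.0$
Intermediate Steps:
$m{\left(C \right)} = \frac{5}{-3 + \frac{C}{4}}$
$z{\left(m{\left(-12 \right)} \right)} - 35961 = \frac{20}{-12 - 12} - 35961 = \frac{20}{-24} - 35961 = 20 \left(- \frac{1}{24}\right) - 35961 = - \frac{5}{6} - 35961 = - \frac{215771}{6}$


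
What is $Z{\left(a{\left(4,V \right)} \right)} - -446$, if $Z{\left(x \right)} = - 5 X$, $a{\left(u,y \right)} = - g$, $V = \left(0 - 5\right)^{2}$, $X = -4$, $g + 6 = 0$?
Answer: $466$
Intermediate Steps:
$g = -6$ ($g = -6 + 0 = -6$)
$V = 25$ ($V = \left(-5\right)^{2} = 25$)
$a{\left(u,y \right)} = 6$ ($a{\left(u,y \right)} = \left(-1\right) \left(-6\right) = 6$)
$Z{\left(x \right)} = 20$ ($Z{\left(x \right)} = \left(-5\right) \left(-4\right) = 20$)
$Z{\left(a{\left(4,V \right)} \right)} - -446 = 20 - -446 = 20 + 446 = 466$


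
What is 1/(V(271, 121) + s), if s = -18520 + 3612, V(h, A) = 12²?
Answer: -1/14764 ≈ -6.7732e-5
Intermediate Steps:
V(h, A) = 144
s = -14908
1/(V(271, 121) + s) = 1/(144 - 14908) = 1/(-14764) = -1/14764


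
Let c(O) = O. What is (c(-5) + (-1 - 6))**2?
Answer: 144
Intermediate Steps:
(c(-5) + (-1 - 6))**2 = (-5 + (-1 - 6))**2 = (-5 - 7)**2 = (-12)**2 = 144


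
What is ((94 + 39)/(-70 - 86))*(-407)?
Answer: 54131/156 ≈ 346.99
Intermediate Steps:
((94 + 39)/(-70 - 86))*(-407) = (133/(-156))*(-407) = (133*(-1/156))*(-407) = -133/156*(-407) = 54131/156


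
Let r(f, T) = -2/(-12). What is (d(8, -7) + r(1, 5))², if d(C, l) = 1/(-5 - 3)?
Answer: 1/576 ≈ 0.0017361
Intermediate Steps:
r(f, T) = ⅙ (r(f, T) = -2*(-1/12) = ⅙)
d(C, l) = -⅛ (d(C, l) = 1/(-8) = -⅛)
(d(8, -7) + r(1, 5))² = (-⅛ + ⅙)² = (1/24)² = 1/576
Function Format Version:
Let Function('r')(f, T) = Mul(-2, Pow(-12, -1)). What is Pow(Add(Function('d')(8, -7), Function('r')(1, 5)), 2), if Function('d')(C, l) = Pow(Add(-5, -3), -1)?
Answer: Rational(1, 576) ≈ 0.0017361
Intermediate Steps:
Function('r')(f, T) = Rational(1, 6) (Function('r')(f, T) = Mul(-2, Rational(-1, 12)) = Rational(1, 6))
Function('d')(C, l) = Rational(-1, 8) (Function('d')(C, l) = Pow(-8, -1) = Rational(-1, 8))
Pow(Add(Function('d')(8, -7), Function('r')(1, 5)), 2) = Pow(Add(Rational(-1, 8), Rational(1, 6)), 2) = Pow(Rational(1, 24), 2) = Rational(1, 576)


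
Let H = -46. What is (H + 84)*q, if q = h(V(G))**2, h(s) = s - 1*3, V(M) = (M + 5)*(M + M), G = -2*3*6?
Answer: 188800758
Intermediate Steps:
G = -36 (G = -6*6 = -36)
V(M) = 2*M*(5 + M) (V(M) = (5 + M)*(2*M) = 2*M*(5 + M))
h(s) = -3 + s (h(s) = s - 3 = -3 + s)
q = 4968441 (q = (-3 + 2*(-36)*(5 - 36))**2 = (-3 + 2*(-36)*(-31))**2 = (-3 + 2232)**2 = 2229**2 = 4968441)
(H + 84)*q = (-46 + 84)*4968441 = 38*4968441 = 188800758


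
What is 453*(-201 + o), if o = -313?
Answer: -232842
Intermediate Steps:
453*(-201 + o) = 453*(-201 - 313) = 453*(-514) = -232842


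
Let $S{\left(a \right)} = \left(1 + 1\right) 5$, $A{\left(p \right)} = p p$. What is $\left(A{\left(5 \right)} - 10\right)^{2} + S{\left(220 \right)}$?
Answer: $235$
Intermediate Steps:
$A{\left(p \right)} = p^{2}$
$S{\left(a \right)} = 10$ ($S{\left(a \right)} = 2 \cdot 5 = 10$)
$\left(A{\left(5 \right)} - 10\right)^{2} + S{\left(220 \right)} = \left(5^{2} - 10\right)^{2} + 10 = \left(25 - 10\right)^{2} + 10 = 15^{2} + 10 = 225 + 10 = 235$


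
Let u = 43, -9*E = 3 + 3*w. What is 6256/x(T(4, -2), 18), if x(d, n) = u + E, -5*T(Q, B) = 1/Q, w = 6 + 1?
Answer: 18768/121 ≈ 155.11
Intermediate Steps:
w = 7
E = -8/3 (E = -(3 + 3*7)/9 = -(3 + 21)/9 = -⅑*24 = -8/3 ≈ -2.6667)
T(Q, B) = -1/(5*Q)
x(d, n) = 121/3 (x(d, n) = 43 - 8/3 = 121/3)
6256/x(T(4, -2), 18) = 6256/(121/3) = 6256*(3/121) = 18768/121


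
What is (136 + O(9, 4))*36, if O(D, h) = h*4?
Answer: 5472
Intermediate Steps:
O(D, h) = 4*h
(136 + O(9, 4))*36 = (136 + 4*4)*36 = (136 + 16)*36 = 152*36 = 5472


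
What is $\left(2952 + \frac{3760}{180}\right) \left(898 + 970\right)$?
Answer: $\frac{49980208}{9} \approx 5.5534 \cdot 10^{6}$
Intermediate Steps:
$\left(2952 + \frac{3760}{180}\right) \left(898 + 970\right) = \left(2952 + 3760 \cdot \frac{1}{180}\right) 1868 = \left(2952 + \frac{188}{9}\right) 1868 = \frac{26756}{9} \cdot 1868 = \frac{49980208}{9}$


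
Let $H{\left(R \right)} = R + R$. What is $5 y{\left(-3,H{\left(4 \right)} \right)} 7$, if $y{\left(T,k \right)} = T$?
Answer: $-105$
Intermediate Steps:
$H{\left(R \right)} = 2 R$
$5 y{\left(-3,H{\left(4 \right)} \right)} 7 = 5 \left(-3\right) 7 = \left(-15\right) 7 = -105$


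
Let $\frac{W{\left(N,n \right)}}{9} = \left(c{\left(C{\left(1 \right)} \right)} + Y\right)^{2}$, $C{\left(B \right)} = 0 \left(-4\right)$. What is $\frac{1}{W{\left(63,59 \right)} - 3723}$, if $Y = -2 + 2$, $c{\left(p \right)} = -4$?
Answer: $- \frac{1}{3579} \approx -0.00027941$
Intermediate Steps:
$C{\left(B \right)} = 0$
$Y = 0$
$W{\left(N,n \right)} = 144$ ($W{\left(N,n \right)} = 9 \left(-4 + 0\right)^{2} = 9 \left(-4\right)^{2} = 9 \cdot 16 = 144$)
$\frac{1}{W{\left(63,59 \right)} - 3723} = \frac{1}{144 - 3723} = \frac{1}{-3579} = - \frac{1}{3579}$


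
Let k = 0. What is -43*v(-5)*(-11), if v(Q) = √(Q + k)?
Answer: 473*I*√5 ≈ 1057.7*I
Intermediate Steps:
v(Q) = √Q (v(Q) = √(Q + 0) = √Q)
-43*v(-5)*(-11) = -43*I*√5*(-11) = 473*I*√5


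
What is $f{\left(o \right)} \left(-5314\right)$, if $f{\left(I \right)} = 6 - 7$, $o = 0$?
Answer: $5314$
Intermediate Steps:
$f{\left(I \right)} = -1$ ($f{\left(I \right)} = 6 - 7 = -1$)
$f{\left(o \right)} \left(-5314\right) = \left(-1\right) \left(-5314\right) = 5314$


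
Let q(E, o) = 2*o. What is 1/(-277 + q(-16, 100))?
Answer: -1/77 ≈ -0.012987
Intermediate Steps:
1/(-277 + q(-16, 100)) = 1/(-277 + 2*100) = 1/(-277 + 200) = 1/(-77) = -1/77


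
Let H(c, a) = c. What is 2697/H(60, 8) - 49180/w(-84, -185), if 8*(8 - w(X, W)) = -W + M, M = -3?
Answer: 3987441/1180 ≈ 3379.2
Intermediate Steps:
w(X, W) = 67/8 + W/8 (w(X, W) = 8 - (-W - 3)/8 = 8 - (-3 - W)/8 = 8 + (3/8 + W/8) = 67/8 + W/8)
2697/H(60, 8) - 49180/w(-84, -185) = 2697/60 - 49180/(67/8 + (⅛)*(-185)) = 2697*(1/60) - 49180/(67/8 - 185/8) = 899/20 - 49180/(-59/4) = 899/20 - 49180*(-4/59) = 899/20 + 196720/59 = 3987441/1180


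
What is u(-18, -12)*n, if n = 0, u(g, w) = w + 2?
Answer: 0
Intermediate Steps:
u(g, w) = 2 + w
u(-18, -12)*n = (2 - 12)*0 = -10*0 = 0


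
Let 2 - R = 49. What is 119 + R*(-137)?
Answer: 6558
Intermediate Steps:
R = -47 (R = 2 - 1*49 = 2 - 49 = -47)
119 + R*(-137) = 119 - 47*(-137) = 119 + 6439 = 6558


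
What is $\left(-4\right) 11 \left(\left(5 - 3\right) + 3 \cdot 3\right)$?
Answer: $-484$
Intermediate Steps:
$\left(-4\right) 11 \left(\left(5 - 3\right) + 3 \cdot 3\right) = - 44 \left(\left(5 - 3\right) + 9\right) = - 44 \left(2 + 9\right) = \left(-44\right) 11 = -484$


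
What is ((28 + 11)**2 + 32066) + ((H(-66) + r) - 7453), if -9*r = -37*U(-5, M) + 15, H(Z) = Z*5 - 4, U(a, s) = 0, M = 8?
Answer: 77395/3 ≈ 25798.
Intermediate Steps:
H(Z) = -4 + 5*Z (H(Z) = 5*Z - 4 = -4 + 5*Z)
r = -5/3 (r = -(-37*0 + 15)/9 = -(0 + 15)/9 = -1/9*15 = -5/3 ≈ -1.6667)
((28 + 11)**2 + 32066) + ((H(-66) + r) - 7453) = ((28 + 11)**2 + 32066) + (((-4 + 5*(-66)) - 5/3) - 7453) = (39**2 + 32066) + (((-4 - 330) - 5/3) - 7453) = (1521 + 32066) + ((-334 - 5/3) - 7453) = 33587 + (-1007/3 - 7453) = 33587 - 23366/3 = 77395/3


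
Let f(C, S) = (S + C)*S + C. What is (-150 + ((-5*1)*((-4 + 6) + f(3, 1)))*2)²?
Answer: 57600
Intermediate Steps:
f(C, S) = C + S*(C + S) (f(C, S) = (C + S)*S + C = S*(C + S) + C = C + S*(C + S))
(-150 + ((-5*1)*((-4 + 6) + f(3, 1)))*2)² = (-150 + ((-5*1)*((-4 + 6) + (3 + 1² + 3*1)))*2)² = (-150 - 5*(2 + (3 + 1 + 3))*2)² = (-150 - 5*(2 + 7)*2)² = (-150 - 5*9*2)² = (-150 - 45*2)² = (-150 - 90)² = (-240)² = 57600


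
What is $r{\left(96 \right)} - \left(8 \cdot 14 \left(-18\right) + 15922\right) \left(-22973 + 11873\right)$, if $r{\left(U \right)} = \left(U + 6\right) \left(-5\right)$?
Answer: $154356090$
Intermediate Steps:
$r{\left(U \right)} = -30 - 5 U$ ($r{\left(U \right)} = \left(6 + U\right) \left(-5\right) = -30 - 5 U$)
$r{\left(96 \right)} - \left(8 \cdot 14 \left(-18\right) + 15922\right) \left(-22973 + 11873\right) = \left(-30 - 480\right) - \left(8 \cdot 14 \left(-18\right) + 15922\right) \left(-22973 + 11873\right) = \left(-30 - 480\right) - \left(112 \left(-18\right) + 15922\right) \left(-11100\right) = -510 - \left(-2016 + 15922\right) \left(-11100\right) = -510 - 13906 \left(-11100\right) = -510 - -154356600 = -510 + 154356600 = 154356090$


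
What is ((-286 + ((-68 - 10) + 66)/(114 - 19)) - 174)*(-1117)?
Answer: 48826304/95 ≈ 5.1396e+5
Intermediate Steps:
((-286 + ((-68 - 10) + 66)/(114 - 19)) - 174)*(-1117) = ((-286 + (-78 + 66)/95) - 174)*(-1117) = ((-286 - 12*1/95) - 174)*(-1117) = ((-286 - 12/95) - 174)*(-1117) = (-27182/95 - 174)*(-1117) = -43712/95*(-1117) = 48826304/95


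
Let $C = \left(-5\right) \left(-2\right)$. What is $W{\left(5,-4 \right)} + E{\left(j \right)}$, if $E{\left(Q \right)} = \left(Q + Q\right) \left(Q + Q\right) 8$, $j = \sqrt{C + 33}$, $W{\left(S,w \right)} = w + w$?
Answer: $1368$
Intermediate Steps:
$C = 10$
$W{\left(S,w \right)} = 2 w$
$j = \sqrt{43}$ ($j = \sqrt{10 + 33} = \sqrt{43} \approx 6.5574$)
$E{\left(Q \right)} = 32 Q^{2}$ ($E{\left(Q \right)} = 2 Q 2 Q 8 = 4 Q^{2} \cdot 8 = 32 Q^{2}$)
$W{\left(5,-4 \right)} + E{\left(j \right)} = 2 \left(-4\right) + 32 \left(\sqrt{43}\right)^{2} = -8 + 32 \cdot 43 = -8 + 1376 = 1368$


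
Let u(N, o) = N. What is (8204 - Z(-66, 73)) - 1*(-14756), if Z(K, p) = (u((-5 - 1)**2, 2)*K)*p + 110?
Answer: 196298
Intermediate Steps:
Z(K, p) = 110 + 36*K*p (Z(K, p) = ((-5 - 1)**2*K)*p + 110 = ((-6)**2*K)*p + 110 = (36*K)*p + 110 = 36*K*p + 110 = 110 + 36*K*p)
(8204 - Z(-66, 73)) - 1*(-14756) = (8204 - (110 + 36*(-66)*73)) - 1*(-14756) = (8204 - (110 - 173448)) + 14756 = (8204 - 1*(-173338)) + 14756 = (8204 + 173338) + 14756 = 181542 + 14756 = 196298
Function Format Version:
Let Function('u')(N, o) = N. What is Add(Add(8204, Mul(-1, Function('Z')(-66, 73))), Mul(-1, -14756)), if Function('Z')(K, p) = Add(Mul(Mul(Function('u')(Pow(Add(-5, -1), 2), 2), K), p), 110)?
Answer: 196298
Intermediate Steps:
Function('Z')(K, p) = Add(110, Mul(36, K, p)) (Function('Z')(K, p) = Add(Mul(Mul(Pow(Add(-5, -1), 2), K), p), 110) = Add(Mul(Mul(Pow(-6, 2), K), p), 110) = Add(Mul(Mul(36, K), p), 110) = Add(Mul(36, K, p), 110) = Add(110, Mul(36, K, p)))
Add(Add(8204, Mul(-1, Function('Z')(-66, 73))), Mul(-1, -14756)) = Add(Add(8204, Mul(-1, Add(110, Mul(36, -66, 73)))), Mul(-1, -14756)) = Add(Add(8204, Mul(-1, Add(110, -173448))), 14756) = Add(Add(8204, Mul(-1, -173338)), 14756) = Add(Add(8204, 173338), 14756) = Add(181542, 14756) = 196298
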